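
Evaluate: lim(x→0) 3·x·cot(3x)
This is a 0·∞ indeterminate form.

Rewrite 0·∞ as a quotient (0/0 or ∞/∞ form), then apply L'Hôpital's rule:
  lim(x→0) 3·x·cot(3x) = 1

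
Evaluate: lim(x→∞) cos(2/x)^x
This is an exponential indeterminate form.

For exponential indeterminate forms, take the natural log:
  Let L = lim(x→∞) cos(2/x)^x
  Then ln(L) = lim(x→∞) [exponent × ln(base)]
  Evaluate using L'Hôpital or standard limits, then exponentiate.
  L = 1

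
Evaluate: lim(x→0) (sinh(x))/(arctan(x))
This is a 0/0 indeterminate form.

Apply L'Hôpital's rule: differentiate numerator and denominator separately.
  f(x) = sinh(x)   ⇒   f'(x) = cosh(x)
  g(x) = atan(x)   ⇒   g'(x) = 1/(x^2 + 1)
  lim(x→0) f'(x)/g'(x) = lim(x→0) (cosh(x))/(1/(x^2 + 1))
  = 1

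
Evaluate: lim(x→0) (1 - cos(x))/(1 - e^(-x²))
This is a 0/0 indeterminate form.

Apply L'Hôpital's rule: differentiate numerator and denominator separately.
  f(x) = 1 - cos(x)   ⇒   f'(x) = sin(x)
  g(x) = 1 - e^(-x^2)   ⇒   g'(x) = 2·x·e^(-x^2)
  lim(x→0) f'(x)/g'(x) = lim(x→0) (sin(x))/(2·x·e^(-x^2))
  = 1/2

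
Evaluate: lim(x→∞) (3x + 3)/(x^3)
This is an ∞/∞ indeterminate form.

Apply L'Hôpital's rule: differentiate numerator and denominator separately.
  f(x) = 3·x + 3   ⇒   f'(x) = 3
  g(x) = x^3   ⇒   g'(x) = 3·x^2
  lim(x→∞) f'(x)/g'(x) = lim(x→∞) (3)/(3·x^2)
  = 0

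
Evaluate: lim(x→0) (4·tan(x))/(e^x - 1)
This is a 0/0 indeterminate form.

Apply L'Hôpital's rule: differentiate numerator and denominator separately.
  f(x) = 4·tan(x)   ⇒   f'(x) = 4·tan(x)^2 + 4
  g(x) = e^(x) - 1   ⇒   g'(x) = e^(x)
  lim(x→0) f'(x)/g'(x) = lim(x→0) (4·tan(x)^2 + 4)/(e^(x))
  = 4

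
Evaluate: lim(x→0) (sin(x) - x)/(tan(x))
This is a 0/0 indeterminate form.

Apply L'Hôpital's rule: differentiate numerator and denominator separately.
  f(x) = -x + sin(x)   ⇒   f'(x) = cos(x) - 1
  g(x) = tan(x)   ⇒   g'(x) = tan(x)^2 + 1
  lim(x→0) f'(x)/g'(x) = lim(x→0) (cos(x) - 1)/(tan(x)^2 + 1)
  = 0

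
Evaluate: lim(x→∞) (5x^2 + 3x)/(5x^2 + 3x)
This is an ∞/∞ indeterminate form.

Apply L'Hôpital's rule: differentiate numerator and denominator separately.
  f(x) = 5·x^2 + 3·x   ⇒   f'(x) = 10·x + 3
  g(x) = 5·x^2 + 3·x   ⇒   g'(x) = 10·x + 3
  lim(x→∞) f'(x)/g'(x) = lim(x→∞) (10·x + 3)/(10·x + 3)
  = 1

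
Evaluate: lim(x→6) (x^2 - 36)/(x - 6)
This is a standard limit.

Factor or rationalize the expression:
  lim(x→6) (x^2 - 36)/(x - 6) = 12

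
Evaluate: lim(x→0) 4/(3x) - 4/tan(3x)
This is an ∞-∞ indeterminate form.

Combine fractions or rationalize to convert ∞-∞ to 0/0 form:
  lim(x→0) 4/(3x) - 4/tan(3x) = 0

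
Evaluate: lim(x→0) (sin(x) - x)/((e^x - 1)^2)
This is a 0/0 indeterminate form.

Apply L'Hôpital's rule: differentiate numerator and denominator separately.
  f(x) = -x + sin(x)   ⇒   f'(x) = cos(x) - 1
  g(x) = (e^(x) - 1)^2   ⇒   g'(x) = 2·(e^(x) - 1)·e^(x)
  lim(x→0) f'(x)/g'(x) = lim(x→0) (cos(x) - 1)/(2·(e^(x) - 1)·e^(x))
  = 0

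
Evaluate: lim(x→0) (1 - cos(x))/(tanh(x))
This is a 0/0 indeterminate form.

Apply L'Hôpital's rule: differentiate numerator and denominator separately.
  f(x) = 1 - cos(x)   ⇒   f'(x) = sin(x)
  g(x) = tanh(x)   ⇒   g'(x) = 1 - tanh(x)^2
  lim(x→0) f'(x)/g'(x) = lim(x→0) (sin(x))/(1 - tanh(x)^2)
  = 0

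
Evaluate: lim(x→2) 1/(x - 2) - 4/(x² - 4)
This is an ∞-∞ indeterminate form.

Combine fractions or rationalize to convert ∞-∞ to 0/0 form:
  lim(x→2) 1/(x - 2) - 4/(x² - 4) = 1/4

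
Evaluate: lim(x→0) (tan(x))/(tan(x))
This is a 0/0 indeterminate form.

Apply L'Hôpital's rule: differentiate numerator and denominator separately.
  f(x) = tan(x)   ⇒   f'(x) = tan(x)^2 + 1
  g(x) = tan(x)   ⇒   g'(x) = tan(x)^2 + 1
  lim(x→0) f'(x)/g'(x) = lim(x→0) (tan(x)^2 + 1)/(tan(x)^2 + 1)
  = 1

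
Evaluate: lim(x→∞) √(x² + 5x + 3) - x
This is an ∞-∞ indeterminate form.

Combine fractions or rationalize to convert ∞-∞ to 0/0 form:
  lim(x→∞) √(x² + 5x + 3) - x = 5/2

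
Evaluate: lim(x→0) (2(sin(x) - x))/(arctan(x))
This is a 0/0 indeterminate form.

Apply L'Hôpital's rule: differentiate numerator and denominator separately.
  f(x) = -2·x + 2·sin(x)   ⇒   f'(x) = 2·cos(x) - 2
  g(x) = atan(x)   ⇒   g'(x) = 1/(x^2 + 1)
  lim(x→0) f'(x)/g'(x) = lim(x→0) (2·cos(x) - 2)/(1/(x^2 + 1))
  = 0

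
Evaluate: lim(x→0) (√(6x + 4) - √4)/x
This is a standard limit.

Factor or rationalize the expression:
  lim(x→0) (√(6x + 4) - √4)/x = 3/2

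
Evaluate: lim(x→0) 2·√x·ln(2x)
This is a 0·∞ indeterminate form.

Rewrite 0·∞ as a quotient (0/0 or ∞/∞ form), then apply L'Hôpital's rule:
  lim(x→0) 2·√x·ln(2x) = 0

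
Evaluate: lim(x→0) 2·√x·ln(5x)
This is a 0·∞ indeterminate form.

Rewrite 0·∞ as a quotient (0/0 or ∞/∞ form), then apply L'Hôpital's rule:
  lim(x→0) 2·√x·ln(5x) = 0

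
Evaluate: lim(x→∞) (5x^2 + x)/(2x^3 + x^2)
This is an ∞/∞ indeterminate form.

Apply L'Hôpital's rule: differentiate numerator and denominator separately.
  f(x) = 5·x^2 + x   ⇒   f'(x) = 10·x + 1
  g(x) = 2·x^3 + x^2   ⇒   g'(x) = 6·x^2 + 2·x
  lim(x→∞) f'(x)/g'(x) = lim(x→∞) (10·x + 1)/(6·x^2 + 2·x)
  = 0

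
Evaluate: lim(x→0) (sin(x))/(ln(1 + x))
This is a 0/0 indeterminate form.

Apply L'Hôpital's rule: differentiate numerator and denominator separately.
  f(x) = sin(x)   ⇒   f'(x) = cos(x)
  g(x) = ln(x + 1)   ⇒   g'(x) = 1/(x + 1)
  lim(x→0) f'(x)/g'(x) = lim(x→0) (cos(x))/(1/(x + 1))
  = 1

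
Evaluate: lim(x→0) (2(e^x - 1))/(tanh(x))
This is a 0/0 indeterminate form.

Apply L'Hôpital's rule: differentiate numerator and denominator separately.
  f(x) = 2·e^(x) - 2   ⇒   f'(x) = 2·e^(x)
  g(x) = tanh(x)   ⇒   g'(x) = 1 - tanh(x)^2
  lim(x→0) f'(x)/g'(x) = lim(x→0) (2·e^(x))/(1 - tanh(x)^2)
  = 2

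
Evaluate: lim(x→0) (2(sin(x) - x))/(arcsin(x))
This is a 0/0 indeterminate form.

Apply L'Hôpital's rule: differentiate numerator and denominator separately.
  f(x) = -2·x + 2·sin(x)   ⇒   f'(x) = 2·cos(x) - 2
  g(x) = asin(x)   ⇒   g'(x) = 1/sqrt(1 - x^2)
  lim(x→0) f'(x)/g'(x) = lim(x→0) (2·cos(x) - 2)/(1/sqrt(1 - x^2))
  = 0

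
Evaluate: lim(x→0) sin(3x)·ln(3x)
This is a 0·∞ indeterminate form.

Rewrite 0·∞ as a quotient (0/0 or ∞/∞ form), then apply L'Hôpital's rule:
  lim(x→0) sin(3x)·ln(3x) = 0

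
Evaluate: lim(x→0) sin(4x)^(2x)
This is an exponential indeterminate form.

For exponential indeterminate forms, take the natural log:
  Let L = lim(x→0) sin(4x)^(2x)
  Then ln(L) = lim(x→0) [exponent × ln(base)]
  Evaluate using L'Hôpital or standard limits, then exponentiate.
  L = 1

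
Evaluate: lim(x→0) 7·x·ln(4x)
This is a 0·∞ indeterminate form.

Rewrite 0·∞ as a quotient (0/0 or ∞/∞ form), then apply L'Hôpital's rule:
  lim(x→0) 7·x·ln(4x) = 0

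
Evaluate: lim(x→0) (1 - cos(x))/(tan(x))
This is a 0/0 indeterminate form.

Apply L'Hôpital's rule: differentiate numerator and denominator separately.
  f(x) = 1 - cos(x)   ⇒   f'(x) = sin(x)
  g(x) = tan(x)   ⇒   g'(x) = tan(x)^2 + 1
  lim(x→0) f'(x)/g'(x) = lim(x→0) (sin(x))/(tan(x)^2 + 1)
  = 0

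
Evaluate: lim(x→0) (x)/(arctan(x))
This is a 0/0 indeterminate form.

Apply L'Hôpital's rule: differentiate numerator and denominator separately.
  f(x) = x   ⇒   f'(x) = 1
  g(x) = atan(x)   ⇒   g'(x) = 1/(x^2 + 1)
  lim(x→0) f'(x)/g'(x) = lim(x→0) (1)/(1/(x^2 + 1))
  = 1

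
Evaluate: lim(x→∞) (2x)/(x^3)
This is an ∞/∞ indeterminate form.

Apply L'Hôpital's rule: differentiate numerator and denominator separately.
  f(x) = 2·x   ⇒   f'(x) = 2
  g(x) = x^3   ⇒   g'(x) = 3·x^2
  lim(x→∞) f'(x)/g'(x) = lim(x→∞) (2)/(3·x^2)
  = 0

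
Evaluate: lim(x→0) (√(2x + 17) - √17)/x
This is a standard limit.

Factor or rationalize the expression:
  lim(x→0) (√(2x + 17) - √17)/x = sqrt(17)/17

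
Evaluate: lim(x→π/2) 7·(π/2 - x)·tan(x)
This is a 0·∞ indeterminate form.

Rewrite 0·∞ as a quotient (0/0 or ∞/∞ form), then apply L'Hôpital's rule:
  lim(x→π/2) 7·(π/2 - x)·tan(x) = 7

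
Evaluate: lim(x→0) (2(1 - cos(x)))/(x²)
This is a 0/0 indeterminate form.

Apply L'Hôpital's rule: differentiate numerator and denominator separately.
  f(x) = 2 - 2·cos(x)   ⇒   f'(x) = 2·sin(x)
  g(x) = x^2   ⇒   g'(x) = 2·x
  lim(x→0) f'(x)/g'(x) = lim(x→0) (2·sin(x))/(2·x)
  = 1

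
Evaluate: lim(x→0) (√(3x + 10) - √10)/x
This is a standard limit.

Factor or rationalize the expression:
  lim(x→0) (√(3x + 10) - √10)/x = 3·sqrt(10)/20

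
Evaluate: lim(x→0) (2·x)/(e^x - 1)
This is a 0/0 indeterminate form.

Apply L'Hôpital's rule: differentiate numerator and denominator separately.
  f(x) = 2·x   ⇒   f'(x) = 2
  g(x) = e^(x) - 1   ⇒   g'(x) = e^(x)
  lim(x→0) f'(x)/g'(x) = lim(x→0) (2)/(e^(x))
  = 2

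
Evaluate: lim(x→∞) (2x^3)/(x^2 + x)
This is an ∞/∞ indeterminate form.

Apply L'Hôpital's rule: differentiate numerator and denominator separately.
  f(x) = 2·x^3   ⇒   f'(x) = 6·x^2
  g(x) = x^2 + x   ⇒   g'(x) = 2·x + 1
  lim(x→∞) f'(x)/g'(x) = lim(x→∞) (6·x^2)/(2·x + 1)
  = ∞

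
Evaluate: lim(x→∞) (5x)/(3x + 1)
This is an ∞/∞ indeterminate form.

Apply L'Hôpital's rule: differentiate numerator and denominator separately.
  f(x) = 5·x   ⇒   f'(x) = 5
  g(x) = 3·x + 1   ⇒   g'(x) = 3
  lim(x→∞) f'(x)/g'(x) = lim(x→∞) (5)/(3)
  = 5/3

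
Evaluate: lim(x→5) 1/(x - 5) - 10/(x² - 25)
This is an ∞-∞ indeterminate form.

Combine fractions or rationalize to convert ∞-∞ to 0/0 form:
  lim(x→5) 1/(x - 5) - 10/(x² - 25) = 1/10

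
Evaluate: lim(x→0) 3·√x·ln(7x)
This is a 0·∞ indeterminate form.

Rewrite 0·∞ as a quotient (0/0 or ∞/∞ form), then apply L'Hôpital's rule:
  lim(x→0) 3·√x·ln(7x) = 0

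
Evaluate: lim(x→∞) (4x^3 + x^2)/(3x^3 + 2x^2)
This is an ∞/∞ indeterminate form.

Apply L'Hôpital's rule: differentiate numerator and denominator separately.
  f(x) = 4·x^3 + x^2   ⇒   f'(x) = 12·x^2 + 2·x
  g(x) = 3·x^3 + 2·x^2   ⇒   g'(x) = 9·x^2 + 4·x
  lim(x→∞) f'(x)/g'(x) = lim(x→∞) (12·x^2 + 2·x)/(9·x^2 + 4·x)
  = 4/3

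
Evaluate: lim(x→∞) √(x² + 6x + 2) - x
This is an ∞-∞ indeterminate form.

Combine fractions or rationalize to convert ∞-∞ to 0/0 form:
  lim(x→∞) √(x² + 6x + 2) - x = 3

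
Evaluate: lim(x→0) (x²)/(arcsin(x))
This is a 0/0 indeterminate form.

Apply L'Hôpital's rule: differentiate numerator and denominator separately.
  f(x) = x^2   ⇒   f'(x) = 2·x
  g(x) = asin(x)   ⇒   g'(x) = 1/sqrt(1 - x^2)
  lim(x→0) f'(x)/g'(x) = lim(x→0) (2·x)/(1/sqrt(1 - x^2))
  = 0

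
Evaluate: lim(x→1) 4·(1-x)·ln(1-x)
This is a 0·∞ indeterminate form.

Rewrite 0·∞ as a quotient (0/0 or ∞/∞ form), then apply L'Hôpital's rule:
  lim(x→1) 4·(1-x)·ln(1-x) = 0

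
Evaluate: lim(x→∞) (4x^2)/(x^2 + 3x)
This is an ∞/∞ indeterminate form.

Apply L'Hôpital's rule: differentiate numerator and denominator separately.
  f(x) = 4·x^2   ⇒   f'(x) = 8·x
  g(x) = x^2 + 3·x   ⇒   g'(x) = 2·x + 3
  lim(x→∞) f'(x)/g'(x) = lim(x→∞) (8·x)/(2·x + 3)
  = 4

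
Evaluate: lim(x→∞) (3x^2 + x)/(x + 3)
This is an ∞/∞ indeterminate form.

Apply L'Hôpital's rule: differentiate numerator and denominator separately.
  f(x) = 3·x^2 + x   ⇒   f'(x) = 6·x + 1
  g(x) = x + 3   ⇒   g'(x) = 1
  lim(x→∞) f'(x)/g'(x) = lim(x→∞) (6·x + 1)/(1)
  = ∞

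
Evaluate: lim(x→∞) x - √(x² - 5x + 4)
This is an ∞-∞ indeterminate form.

Combine fractions or rationalize to convert ∞-∞ to 0/0 form:
  lim(x→∞) x - √(x² - 5x + 4) = 5/2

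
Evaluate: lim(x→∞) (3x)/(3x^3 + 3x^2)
This is an ∞/∞ indeterminate form.

Apply L'Hôpital's rule: differentiate numerator and denominator separately.
  f(x) = 3·x   ⇒   f'(x) = 3
  g(x) = 3·x^3 + 3·x^2   ⇒   g'(x) = 9·x^2 + 6·x
  lim(x→∞) f'(x)/g'(x) = lim(x→∞) (3)/(9·x^2 + 6·x)
  = 0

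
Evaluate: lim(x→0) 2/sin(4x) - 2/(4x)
This is an ∞-∞ indeterminate form.

Combine fractions or rationalize to convert ∞-∞ to 0/0 form:
  lim(x→0) 2/sin(4x) - 2/(4x) = 0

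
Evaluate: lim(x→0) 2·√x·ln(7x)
This is a 0·∞ indeterminate form.

Rewrite 0·∞ as a quotient (0/0 or ∞/∞ form), then apply L'Hôpital's rule:
  lim(x→0) 2·√x·ln(7x) = 0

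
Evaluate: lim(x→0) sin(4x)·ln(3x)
This is a 0·∞ indeterminate form.

Rewrite 0·∞ as a quotient (0/0 or ∞/∞ form), then apply L'Hôpital's rule:
  lim(x→0) sin(4x)·ln(3x) = 0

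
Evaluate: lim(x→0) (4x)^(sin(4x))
This is an exponential indeterminate form.

For exponential indeterminate forms, take the natural log:
  Let L = lim(x→0) (4x)^(sin(4x))
  Then ln(L) = lim(x→0) [exponent × ln(base)]
  Evaluate using L'Hôpital or standard limits, then exponentiate.
  L = 1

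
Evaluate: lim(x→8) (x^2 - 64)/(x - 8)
This is a standard limit.

Factor or rationalize the expression:
  lim(x→8) (x^2 - 64)/(x - 8) = 16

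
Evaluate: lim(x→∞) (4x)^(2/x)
This is an exponential indeterminate form.

For exponential indeterminate forms, take the natural log:
  Let L = lim(x→∞) (4x)^(2/x)
  Then ln(L) = lim(x→∞) [exponent × ln(base)]
  Evaluate using L'Hôpital or standard limits, then exponentiate.
  L = 1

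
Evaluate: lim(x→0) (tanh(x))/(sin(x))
This is a 0/0 indeterminate form.

Apply L'Hôpital's rule: differentiate numerator and denominator separately.
  f(x) = tanh(x)   ⇒   f'(x) = 1 - tanh(x)^2
  g(x) = sin(x)   ⇒   g'(x) = cos(x)
  lim(x→0) f'(x)/g'(x) = lim(x→0) (1 - tanh(x)^2)/(cos(x))
  = 1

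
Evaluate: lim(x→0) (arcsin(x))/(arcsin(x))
This is a 0/0 indeterminate form.

Apply L'Hôpital's rule: differentiate numerator and denominator separately.
  f(x) = asin(x)   ⇒   f'(x) = 1/sqrt(1 - x^2)
  g(x) = asin(x)   ⇒   g'(x) = 1/sqrt(1 - x^2)
  lim(x→0) f'(x)/g'(x) = lim(x→0) (1/sqrt(1 - x^2))/(1/sqrt(1 - x^2))
  = 1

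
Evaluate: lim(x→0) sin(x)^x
This is an exponential indeterminate form.

For exponential indeterminate forms, take the natural log:
  Let L = lim(x→0) sin(x)^x
  Then ln(L) = lim(x→0) [exponent × ln(base)]
  Evaluate using L'Hôpital or standard limits, then exponentiate.
  L = 1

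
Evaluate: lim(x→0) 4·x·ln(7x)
This is a 0·∞ indeterminate form.

Rewrite 0·∞ as a quotient (0/0 or ∞/∞ form), then apply L'Hôpital's rule:
  lim(x→0) 4·x·ln(7x) = 0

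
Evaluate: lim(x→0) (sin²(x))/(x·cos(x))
This is a 0/0 indeterminate form.

Apply L'Hôpital's rule: differentiate numerator and denominator separately.
  f(x) = sin(x)^2   ⇒   f'(x) = 2·sin(x)·cos(x)
  g(x) = x·cos(x)   ⇒   g'(x) = -x·sin(x) + cos(x)
  lim(x→0) f'(x)/g'(x) = lim(x→0) (2·sin(x)·cos(x))/(-x·sin(x) + cos(x))
  = 0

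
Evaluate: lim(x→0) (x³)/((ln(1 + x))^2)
This is a 0/0 indeterminate form.

Apply L'Hôpital's rule: differentiate numerator and denominator separately.
  f(x) = x^3   ⇒   f'(x) = 3·x^2
  g(x) = ln(x + 1)^2   ⇒   g'(x) = 2·ln(x + 1)/(x + 1)
  lim(x→0) f'(x)/g'(x) = lim(x→0) (3·x^2)/(2·ln(x + 1)/(x + 1))
  = 0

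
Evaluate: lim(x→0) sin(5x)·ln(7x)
This is a 0·∞ indeterminate form.

Rewrite 0·∞ as a quotient (0/0 or ∞/∞ form), then apply L'Hôpital's rule:
  lim(x→0) sin(5x)·ln(7x) = 0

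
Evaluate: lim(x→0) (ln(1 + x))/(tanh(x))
This is a 0/0 indeterminate form.

Apply L'Hôpital's rule: differentiate numerator and denominator separately.
  f(x) = ln(x + 1)   ⇒   f'(x) = 1/(x + 1)
  g(x) = tanh(x)   ⇒   g'(x) = 1 - tanh(x)^2
  lim(x→0) f'(x)/g'(x) = lim(x→0) (1/(x + 1))/(1 - tanh(x)^2)
  = 1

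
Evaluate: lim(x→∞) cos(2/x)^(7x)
This is an exponential indeterminate form.

For exponential indeterminate forms, take the natural log:
  Let L = lim(x→∞) cos(2/x)^(7x)
  Then ln(L) = lim(x→∞) [exponent × ln(base)]
  Evaluate using L'Hôpital or standard limits, then exponentiate.
  L = 1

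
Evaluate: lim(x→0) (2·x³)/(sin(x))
This is a 0/0 indeterminate form.

Apply L'Hôpital's rule: differentiate numerator and denominator separately.
  f(x) = 2·x^3   ⇒   f'(x) = 6·x^2
  g(x) = sin(x)   ⇒   g'(x) = cos(x)
  lim(x→0) f'(x)/g'(x) = lim(x→0) (6·x^2)/(cos(x))
  = 0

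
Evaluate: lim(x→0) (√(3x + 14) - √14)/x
This is a standard limit.

Factor or rationalize the expression:
  lim(x→0) (√(3x + 14) - √14)/x = 3·sqrt(14)/28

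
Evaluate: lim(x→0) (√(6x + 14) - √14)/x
This is a standard limit.

Factor or rationalize the expression:
  lim(x→0) (√(6x + 14) - √14)/x = 3·sqrt(14)/14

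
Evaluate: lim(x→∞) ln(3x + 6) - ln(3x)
This is an ∞-∞ indeterminate form.

Combine fractions or rationalize to convert ∞-∞ to 0/0 form:
  lim(x→∞) ln(3x + 6) - ln(3x) = 0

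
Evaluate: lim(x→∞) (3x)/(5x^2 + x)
This is an ∞/∞ indeterminate form.

Apply L'Hôpital's rule: differentiate numerator and denominator separately.
  f(x) = 3·x   ⇒   f'(x) = 3
  g(x) = 5·x^2 + x   ⇒   g'(x) = 10·x + 1
  lim(x→∞) f'(x)/g'(x) = lim(x→∞) (3)/(10·x + 1)
  = 0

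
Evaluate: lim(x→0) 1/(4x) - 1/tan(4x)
This is an ∞-∞ indeterminate form.

Combine fractions or rationalize to convert ∞-∞ to 0/0 form:
  lim(x→0) 1/(4x) - 1/tan(4x) = 0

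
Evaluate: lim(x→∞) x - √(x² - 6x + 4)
This is an ∞-∞ indeterminate form.

Combine fractions or rationalize to convert ∞-∞ to 0/0 form:
  lim(x→∞) x - √(x² - 6x + 4) = 3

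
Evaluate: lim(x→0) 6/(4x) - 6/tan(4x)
This is an ∞-∞ indeterminate form.

Combine fractions or rationalize to convert ∞-∞ to 0/0 form:
  lim(x→0) 6/(4x) - 6/tan(4x) = 0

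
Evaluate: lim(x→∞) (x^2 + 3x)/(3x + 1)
This is an ∞/∞ indeterminate form.

Apply L'Hôpital's rule: differentiate numerator and denominator separately.
  f(x) = x^2 + 3·x   ⇒   f'(x) = 2·x + 3
  g(x) = 3·x + 1   ⇒   g'(x) = 3
  lim(x→∞) f'(x)/g'(x) = lim(x→∞) (2·x + 3)/(3)
  = ∞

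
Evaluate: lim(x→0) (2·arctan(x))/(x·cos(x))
This is a 0/0 indeterminate form.

Apply L'Hôpital's rule: differentiate numerator and denominator separately.
  f(x) = 2·atan(x)   ⇒   f'(x) = 2/(x^2 + 1)
  g(x) = x·cos(x)   ⇒   g'(x) = -x·sin(x) + cos(x)
  lim(x→0) f'(x)/g'(x) = lim(x→0) (2/(x^2 + 1))/(-x·sin(x) + cos(x))
  = 2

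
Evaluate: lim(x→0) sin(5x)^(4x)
This is an exponential indeterminate form.

For exponential indeterminate forms, take the natural log:
  Let L = lim(x→0) sin(5x)^(4x)
  Then ln(L) = lim(x→0) [exponent × ln(base)]
  Evaluate using L'Hôpital or standard limits, then exponentiate.
  L = 1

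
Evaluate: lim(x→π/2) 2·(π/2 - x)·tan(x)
This is a 0·∞ indeterminate form.

Rewrite 0·∞ as a quotient (0/0 or ∞/∞ form), then apply L'Hôpital's rule:
  lim(x→π/2) 2·(π/2 - x)·tan(x) = 2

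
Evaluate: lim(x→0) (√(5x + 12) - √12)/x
This is a standard limit.

Factor or rationalize the expression:
  lim(x→0) (√(5x + 12) - √12)/x = 5·sqrt(3)/12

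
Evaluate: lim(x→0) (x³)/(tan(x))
This is a 0/0 indeterminate form.

Apply L'Hôpital's rule: differentiate numerator and denominator separately.
  f(x) = x^3   ⇒   f'(x) = 3·x^2
  g(x) = tan(x)   ⇒   g'(x) = tan(x)^2 + 1
  lim(x→0) f'(x)/g'(x) = lim(x→0) (3·x^2)/(tan(x)^2 + 1)
  = 0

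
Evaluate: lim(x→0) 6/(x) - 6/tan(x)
This is an ∞-∞ indeterminate form.

Combine fractions or rationalize to convert ∞-∞ to 0/0 form:
  lim(x→0) 6/(x) - 6/tan(x) = 0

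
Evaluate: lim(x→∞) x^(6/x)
This is an exponential indeterminate form.

For exponential indeterminate forms, take the natural log:
  Let L = lim(x→∞) x^(6/x)
  Then ln(L) = lim(x→∞) [exponent × ln(base)]
  Evaluate using L'Hôpital or standard limits, then exponentiate.
  L = 1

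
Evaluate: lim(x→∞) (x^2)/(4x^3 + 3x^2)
This is an ∞/∞ indeterminate form.

Apply L'Hôpital's rule: differentiate numerator and denominator separately.
  f(x) = x^2   ⇒   f'(x) = 2·x
  g(x) = 4·x^3 + 3·x^2   ⇒   g'(x) = 12·x^2 + 6·x
  lim(x→∞) f'(x)/g'(x) = lim(x→∞) (2·x)/(12·x^2 + 6·x)
  = 0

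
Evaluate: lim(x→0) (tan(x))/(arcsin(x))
This is a 0/0 indeterminate form.

Apply L'Hôpital's rule: differentiate numerator and denominator separately.
  f(x) = tan(x)   ⇒   f'(x) = tan(x)^2 + 1
  g(x) = asin(x)   ⇒   g'(x) = 1/sqrt(1 - x^2)
  lim(x→0) f'(x)/g'(x) = lim(x→0) (tan(x)^2 + 1)/(1/sqrt(1 - x^2))
  = 1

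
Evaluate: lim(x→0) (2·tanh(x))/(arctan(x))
This is a 0/0 indeterminate form.

Apply L'Hôpital's rule: differentiate numerator and denominator separately.
  f(x) = 2·tanh(x)   ⇒   f'(x) = 2 - 2·tanh(x)^2
  g(x) = atan(x)   ⇒   g'(x) = 1/(x^2 + 1)
  lim(x→0) f'(x)/g'(x) = lim(x→0) (2 - 2·tanh(x)^2)/(1/(x^2 + 1))
  = 2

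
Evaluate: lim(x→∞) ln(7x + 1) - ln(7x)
This is an ∞-∞ indeterminate form.

Combine fractions or rationalize to convert ∞-∞ to 0/0 form:
  lim(x→∞) ln(7x + 1) - ln(7x) = 0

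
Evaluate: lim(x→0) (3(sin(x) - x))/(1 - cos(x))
This is a 0/0 indeterminate form.

Apply L'Hôpital's rule: differentiate numerator and denominator separately.
  f(x) = -3·x + 3·sin(x)   ⇒   f'(x) = 3·cos(x) - 3
  g(x) = 1 - cos(x)   ⇒   g'(x) = sin(x)
  lim(x→0) f'(x)/g'(x) = lim(x→0) (3·cos(x) - 3)/(sin(x))
  = 0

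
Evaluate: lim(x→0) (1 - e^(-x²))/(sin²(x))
This is a 0/0 indeterminate form.

Apply L'Hôpital's rule: differentiate numerator and denominator separately.
  f(x) = 1 - e^(-x^2)   ⇒   f'(x) = 2·x·e^(-x^2)
  g(x) = sin(x)^2   ⇒   g'(x) = 2·sin(x)·cos(x)
  lim(x→0) f'(x)/g'(x) = lim(x→0) (2·x·e^(-x^2))/(2·sin(x)·cos(x))
  = 1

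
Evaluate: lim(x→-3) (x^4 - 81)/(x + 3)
This is a standard limit.

Factor or rationalize the expression:
  lim(x→-3) (x^4 - 81)/(x + 3) = -108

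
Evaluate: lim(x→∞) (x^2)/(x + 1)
This is an ∞/∞ indeterminate form.

Apply L'Hôpital's rule: differentiate numerator and denominator separately.
  f(x) = x^2   ⇒   f'(x) = 2·x
  g(x) = x + 1   ⇒   g'(x) = 1
  lim(x→∞) f'(x)/g'(x) = lim(x→∞) (2·x)/(1)
  = ∞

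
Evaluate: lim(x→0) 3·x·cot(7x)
This is a 0·∞ indeterminate form.

Rewrite 0·∞ as a quotient (0/0 or ∞/∞ form), then apply L'Hôpital's rule:
  lim(x→0) 3·x·cot(7x) = 3/7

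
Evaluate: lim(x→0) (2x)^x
This is an exponential indeterminate form.

For exponential indeterminate forms, take the natural log:
  Let L = lim(x→0) (2x)^x
  Then ln(L) = lim(x→0) [exponent × ln(base)]
  Evaluate using L'Hôpital or standard limits, then exponentiate.
  L = 1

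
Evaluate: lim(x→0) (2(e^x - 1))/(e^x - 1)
This is a 0/0 indeterminate form.

Apply L'Hôpital's rule: differentiate numerator and denominator separately.
  f(x) = 2·e^(x) - 2   ⇒   f'(x) = 2·e^(x)
  g(x) = e^(x) - 1   ⇒   g'(x) = e^(x)
  lim(x→0) f'(x)/g'(x) = lim(x→0) (2·e^(x))/(e^(x))
  = 2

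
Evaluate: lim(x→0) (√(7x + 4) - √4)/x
This is a standard limit.

Factor or rationalize the expression:
  lim(x→0) (√(7x + 4) - √4)/x = 7/4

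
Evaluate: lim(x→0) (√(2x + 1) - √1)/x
This is a standard limit.

Factor or rationalize the expression:
  lim(x→0) (√(2x + 1) - √1)/x = 1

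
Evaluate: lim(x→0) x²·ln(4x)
This is a 0·∞ indeterminate form.

Rewrite 0·∞ as a quotient (0/0 or ∞/∞ form), then apply L'Hôpital's rule:
  lim(x→0) x²·ln(4x) = 0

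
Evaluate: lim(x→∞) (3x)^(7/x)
This is an exponential indeterminate form.

For exponential indeterminate forms, take the natural log:
  Let L = lim(x→∞) (3x)^(7/x)
  Then ln(L) = lim(x→∞) [exponent × ln(base)]
  Evaluate using L'Hôpital or standard limits, then exponentiate.
  L = 1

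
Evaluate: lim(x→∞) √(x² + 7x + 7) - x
This is an ∞-∞ indeterminate form.

Combine fractions or rationalize to convert ∞-∞ to 0/0 form:
  lim(x→∞) √(x² + 7x + 7) - x = 7/2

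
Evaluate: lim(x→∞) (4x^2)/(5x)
This is an ∞/∞ indeterminate form.

Apply L'Hôpital's rule: differentiate numerator and denominator separately.
  f(x) = 4·x^2   ⇒   f'(x) = 8·x
  g(x) = 5·x   ⇒   g'(x) = 5
  lim(x→∞) f'(x)/g'(x) = lim(x→∞) (8·x)/(5)
  = ∞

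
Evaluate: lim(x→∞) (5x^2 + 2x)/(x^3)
This is an ∞/∞ indeterminate form.

Apply L'Hôpital's rule: differentiate numerator and denominator separately.
  f(x) = 5·x^2 + 2·x   ⇒   f'(x) = 10·x + 2
  g(x) = x^3   ⇒   g'(x) = 3·x^2
  lim(x→∞) f'(x)/g'(x) = lim(x→∞) (10·x + 2)/(3·x^2)
  = 0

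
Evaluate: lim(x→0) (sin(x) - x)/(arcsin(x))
This is a 0/0 indeterminate form.

Apply L'Hôpital's rule: differentiate numerator and denominator separately.
  f(x) = -x + sin(x)   ⇒   f'(x) = cos(x) - 1
  g(x) = asin(x)   ⇒   g'(x) = 1/sqrt(1 - x^2)
  lim(x→0) f'(x)/g'(x) = lim(x→0) (cos(x) - 1)/(1/sqrt(1 - x^2))
  = 0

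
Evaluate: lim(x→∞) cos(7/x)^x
This is an exponential indeterminate form.

For exponential indeterminate forms, take the natural log:
  Let L = lim(x→∞) cos(7/x)^x
  Then ln(L) = lim(x→∞) [exponent × ln(base)]
  Evaluate using L'Hôpital or standard limits, then exponentiate.
  L = 1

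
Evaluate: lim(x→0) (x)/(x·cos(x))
This is a 0/0 indeterminate form.

Apply L'Hôpital's rule: differentiate numerator and denominator separately.
  f(x) = x   ⇒   f'(x) = 1
  g(x) = x·cos(x)   ⇒   g'(x) = -x·sin(x) + cos(x)
  lim(x→0) f'(x)/g'(x) = lim(x→0) (1)/(-x·sin(x) + cos(x))
  = 1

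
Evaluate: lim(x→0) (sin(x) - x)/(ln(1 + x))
This is a 0/0 indeterminate form.

Apply L'Hôpital's rule: differentiate numerator and denominator separately.
  f(x) = -x + sin(x)   ⇒   f'(x) = cos(x) - 1
  g(x) = ln(x + 1)   ⇒   g'(x) = 1/(x + 1)
  lim(x→0) f'(x)/g'(x) = lim(x→0) (cos(x) - 1)/(1/(x + 1))
  = 0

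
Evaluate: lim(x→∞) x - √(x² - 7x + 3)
This is an ∞-∞ indeterminate form.

Combine fractions or rationalize to convert ∞-∞ to 0/0 form:
  lim(x→∞) x - √(x² - 7x + 3) = 7/2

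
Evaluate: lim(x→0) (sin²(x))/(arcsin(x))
This is a 0/0 indeterminate form.

Apply L'Hôpital's rule: differentiate numerator and denominator separately.
  f(x) = sin(x)^2   ⇒   f'(x) = 2·sin(x)·cos(x)
  g(x) = asin(x)   ⇒   g'(x) = 1/sqrt(1 - x^2)
  lim(x→0) f'(x)/g'(x) = lim(x→0) (2·sin(x)·cos(x))/(1/sqrt(1 - x^2))
  = 0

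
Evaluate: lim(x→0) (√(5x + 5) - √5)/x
This is a standard limit.

Factor or rationalize the expression:
  lim(x→0) (√(5x + 5) - √5)/x = sqrt(5)/2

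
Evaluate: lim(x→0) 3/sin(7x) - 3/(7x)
This is an ∞-∞ indeterminate form.

Combine fractions or rationalize to convert ∞-∞ to 0/0 form:
  lim(x→0) 3/sin(7x) - 3/(7x) = 0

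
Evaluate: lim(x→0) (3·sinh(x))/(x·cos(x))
This is a 0/0 indeterminate form.

Apply L'Hôpital's rule: differentiate numerator and denominator separately.
  f(x) = 3·sinh(x)   ⇒   f'(x) = 3·cosh(x)
  g(x) = x·cos(x)   ⇒   g'(x) = -x·sin(x) + cos(x)
  lim(x→0) f'(x)/g'(x) = lim(x→0) (3·cosh(x))/(-x·sin(x) + cos(x))
  = 3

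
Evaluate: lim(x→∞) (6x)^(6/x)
This is an exponential indeterminate form.

For exponential indeterminate forms, take the natural log:
  Let L = lim(x→∞) (6x)^(6/x)
  Then ln(L) = lim(x→∞) [exponent × ln(base)]
  Evaluate using L'Hôpital or standard limits, then exponentiate.
  L = 1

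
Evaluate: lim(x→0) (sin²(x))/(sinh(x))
This is a 0/0 indeterminate form.

Apply L'Hôpital's rule: differentiate numerator and denominator separately.
  f(x) = sin(x)^2   ⇒   f'(x) = 2·sin(x)·cos(x)
  g(x) = sinh(x)   ⇒   g'(x) = cosh(x)
  lim(x→0) f'(x)/g'(x) = lim(x→0) (2·sin(x)·cos(x))/(cosh(x))
  = 0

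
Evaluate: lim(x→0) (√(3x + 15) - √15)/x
This is a standard limit.

Factor or rationalize the expression:
  lim(x→0) (√(3x + 15) - √15)/x = sqrt(15)/10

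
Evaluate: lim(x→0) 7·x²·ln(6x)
This is a 0·∞ indeterminate form.

Rewrite 0·∞ as a quotient (0/0 or ∞/∞ form), then apply L'Hôpital's rule:
  lim(x→0) 7·x²·ln(6x) = 0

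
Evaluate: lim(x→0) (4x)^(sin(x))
This is an exponential indeterminate form.

For exponential indeterminate forms, take the natural log:
  Let L = lim(x→0) (4x)^(sin(x))
  Then ln(L) = lim(x→0) [exponent × ln(base)]
  Evaluate using L'Hôpital or standard limits, then exponentiate.
  L = 1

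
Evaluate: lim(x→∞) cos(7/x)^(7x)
This is an exponential indeterminate form.

For exponential indeterminate forms, take the natural log:
  Let L = lim(x→∞) cos(7/x)^(7x)
  Then ln(L) = lim(x→∞) [exponent × ln(base)]
  Evaluate using L'Hôpital or standard limits, then exponentiate.
  L = 1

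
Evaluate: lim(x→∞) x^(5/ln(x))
This is an exponential indeterminate form.

For exponential indeterminate forms, take the natural log:
  Let L = lim(x→∞) x^(5/ln(x))
  Then ln(L) = lim(x→∞) [exponent × ln(base)]
  Evaluate using L'Hôpital or standard limits, then exponentiate.
  L = e^(5)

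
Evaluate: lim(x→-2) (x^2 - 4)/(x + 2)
This is a standard limit.

Factor or rationalize the expression:
  lim(x→-2) (x^2 - 4)/(x + 2) = -4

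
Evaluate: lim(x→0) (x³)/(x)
This is a 0/0 indeterminate form.

Apply L'Hôpital's rule: differentiate numerator and denominator separately.
  f(x) = x^3   ⇒   f'(x) = 3·x^2
  g(x) = x   ⇒   g'(x) = 1
  lim(x→0) f'(x)/g'(x) = lim(x→0) (3·x^2)/(1)
  = 0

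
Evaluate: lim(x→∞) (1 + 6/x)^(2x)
This is an exponential indeterminate form.

For exponential indeterminate forms, take the natural log:
  Let L = lim(x→∞) (1 + 6/x)^(2x)
  Then ln(L) = lim(x→∞) [exponent × ln(base)]
  Evaluate using L'Hôpital or standard limits, then exponentiate.
  L = e^(12)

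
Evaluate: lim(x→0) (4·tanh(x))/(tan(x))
This is a 0/0 indeterminate form.

Apply L'Hôpital's rule: differentiate numerator and denominator separately.
  f(x) = 4·tanh(x)   ⇒   f'(x) = 4 - 4·tanh(x)^2
  g(x) = tan(x)   ⇒   g'(x) = tan(x)^2 + 1
  lim(x→0) f'(x)/g'(x) = lim(x→0) (4 - 4·tanh(x)^2)/(tan(x)^2 + 1)
  = 4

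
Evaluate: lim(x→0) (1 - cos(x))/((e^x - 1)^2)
This is a 0/0 indeterminate form.

Apply L'Hôpital's rule: differentiate numerator and denominator separately.
  f(x) = 1 - cos(x)   ⇒   f'(x) = sin(x)
  g(x) = (e^(x) - 1)^2   ⇒   g'(x) = 2·(e^(x) - 1)·e^(x)
  lim(x→0) f'(x)/g'(x) = lim(x→0) (sin(x))/(2·(e^(x) - 1)·e^(x))
  = 1/2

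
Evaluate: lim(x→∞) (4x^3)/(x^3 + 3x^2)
This is an ∞/∞ indeterminate form.

Apply L'Hôpital's rule: differentiate numerator and denominator separately.
  f(x) = 4·x^3   ⇒   f'(x) = 12·x^2
  g(x) = x^3 + 3·x^2   ⇒   g'(x) = 3·x^2 + 6·x
  lim(x→∞) f'(x)/g'(x) = lim(x→∞) (12·x^2)/(3·x^2 + 6·x)
  = 4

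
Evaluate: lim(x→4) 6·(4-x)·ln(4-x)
This is a 0·∞ indeterminate form.

Rewrite 0·∞ as a quotient (0/0 or ∞/∞ form), then apply L'Hôpital's rule:
  lim(x→4) 6·(4-x)·ln(4-x) = 0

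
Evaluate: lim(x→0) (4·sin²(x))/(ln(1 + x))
This is a 0/0 indeterminate form.

Apply L'Hôpital's rule: differentiate numerator and denominator separately.
  f(x) = 4·sin(x)^2   ⇒   f'(x) = 8·sin(x)·cos(x)
  g(x) = ln(x + 1)   ⇒   g'(x) = 1/(x + 1)
  lim(x→0) f'(x)/g'(x) = lim(x→0) (8·sin(x)·cos(x))/(1/(x + 1))
  = 0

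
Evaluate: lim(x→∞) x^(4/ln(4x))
This is an exponential indeterminate form.

For exponential indeterminate forms, take the natural log:
  Let L = lim(x→∞) x^(4/ln(4x))
  Then ln(L) = lim(x→∞) [exponent × ln(base)]
  Evaluate using L'Hôpital or standard limits, then exponentiate.
  L = e^(4)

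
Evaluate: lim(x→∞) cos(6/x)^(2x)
This is an exponential indeterminate form.

For exponential indeterminate forms, take the natural log:
  Let L = lim(x→∞) cos(6/x)^(2x)
  Then ln(L) = lim(x→∞) [exponent × ln(base)]
  Evaluate using L'Hôpital or standard limits, then exponentiate.
  L = 1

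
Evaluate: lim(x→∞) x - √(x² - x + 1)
This is an ∞-∞ indeterminate form.

Combine fractions or rationalize to convert ∞-∞ to 0/0 form:
  lim(x→∞) x - √(x² - x + 1) = 1/2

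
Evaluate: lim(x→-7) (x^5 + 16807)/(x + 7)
This is a standard limit.

Factor or rationalize the expression:
  lim(x→-7) (x^5 + 16807)/(x + 7) = 12005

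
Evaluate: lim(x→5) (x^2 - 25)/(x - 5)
This is a standard limit.

Factor or rationalize the expression:
  lim(x→5) (x^2 - 25)/(x - 5) = 10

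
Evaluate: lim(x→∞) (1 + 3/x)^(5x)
This is an exponential indeterminate form.

For exponential indeterminate forms, take the natural log:
  Let L = lim(x→∞) (1 + 3/x)^(5x)
  Then ln(L) = lim(x→∞) [exponent × ln(base)]
  Evaluate using L'Hôpital or standard limits, then exponentiate.
  L = e^(15)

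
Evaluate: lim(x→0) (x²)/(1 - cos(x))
This is a 0/0 indeterminate form.

Apply L'Hôpital's rule: differentiate numerator and denominator separately.
  f(x) = x^2   ⇒   f'(x) = 2·x
  g(x) = 1 - cos(x)   ⇒   g'(x) = sin(x)
  lim(x→0) f'(x)/g'(x) = lim(x→0) (2·x)/(sin(x))
  = 2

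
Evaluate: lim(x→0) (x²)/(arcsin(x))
This is a 0/0 indeterminate form.

Apply L'Hôpital's rule: differentiate numerator and denominator separately.
  f(x) = x^2   ⇒   f'(x) = 2·x
  g(x) = asin(x)   ⇒   g'(x) = 1/sqrt(1 - x^2)
  lim(x→0) f'(x)/g'(x) = lim(x→0) (2·x)/(1/sqrt(1 - x^2))
  = 0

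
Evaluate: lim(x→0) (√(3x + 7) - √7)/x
This is a standard limit.

Factor or rationalize the expression:
  lim(x→0) (√(3x + 7) - √7)/x = 3·sqrt(7)/14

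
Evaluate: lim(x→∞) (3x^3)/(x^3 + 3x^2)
This is an ∞/∞ indeterminate form.

Apply L'Hôpital's rule: differentiate numerator and denominator separately.
  f(x) = 3·x^3   ⇒   f'(x) = 9·x^2
  g(x) = x^3 + 3·x^2   ⇒   g'(x) = 3·x^2 + 6·x
  lim(x→∞) f'(x)/g'(x) = lim(x→∞) (9·x^2)/(3·x^2 + 6·x)
  = 3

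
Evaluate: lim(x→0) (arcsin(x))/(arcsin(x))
This is a 0/0 indeterminate form.

Apply L'Hôpital's rule: differentiate numerator and denominator separately.
  f(x) = asin(x)   ⇒   f'(x) = 1/sqrt(1 - x^2)
  g(x) = asin(x)   ⇒   g'(x) = 1/sqrt(1 - x^2)
  lim(x→0) f'(x)/g'(x) = lim(x→0) (1/sqrt(1 - x^2))/(1/sqrt(1 - x^2))
  = 1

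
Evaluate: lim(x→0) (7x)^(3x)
This is an exponential indeterminate form.

For exponential indeterminate forms, take the natural log:
  Let L = lim(x→0) (7x)^(3x)
  Then ln(L) = lim(x→0) [exponent × ln(base)]
  Evaluate using L'Hôpital or standard limits, then exponentiate.
  L = 1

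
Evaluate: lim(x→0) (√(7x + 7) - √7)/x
This is a standard limit.

Factor or rationalize the expression:
  lim(x→0) (√(7x + 7) - √7)/x = sqrt(7)/2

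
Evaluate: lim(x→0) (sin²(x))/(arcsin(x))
This is a 0/0 indeterminate form.

Apply L'Hôpital's rule: differentiate numerator and denominator separately.
  f(x) = sin(x)^2   ⇒   f'(x) = 2·sin(x)·cos(x)
  g(x) = asin(x)   ⇒   g'(x) = 1/sqrt(1 - x^2)
  lim(x→0) f'(x)/g'(x) = lim(x→0) (2·sin(x)·cos(x))/(1/sqrt(1 - x^2))
  = 0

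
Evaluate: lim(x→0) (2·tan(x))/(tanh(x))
This is a 0/0 indeterminate form.

Apply L'Hôpital's rule: differentiate numerator and denominator separately.
  f(x) = 2·tan(x)   ⇒   f'(x) = 2·tan(x)^2 + 2
  g(x) = tanh(x)   ⇒   g'(x) = 1 - tanh(x)^2
  lim(x→0) f'(x)/g'(x) = lim(x→0) (2·tan(x)^2 + 2)/(1 - tanh(x)^2)
  = 2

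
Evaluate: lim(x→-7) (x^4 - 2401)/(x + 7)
This is a standard limit.

Factor or rationalize the expression:
  lim(x→-7) (x^4 - 2401)/(x + 7) = -1372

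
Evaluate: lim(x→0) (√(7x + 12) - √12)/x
This is a standard limit.

Factor or rationalize the expression:
  lim(x→0) (√(7x + 12) - √12)/x = 7·sqrt(3)/12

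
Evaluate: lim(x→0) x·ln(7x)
This is a 0·∞ indeterminate form.

Rewrite 0·∞ as a quotient (0/0 or ∞/∞ form), then apply L'Hôpital's rule:
  lim(x→0) x·ln(7x) = 0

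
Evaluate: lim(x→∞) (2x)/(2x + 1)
This is an ∞/∞ indeterminate form.

Apply L'Hôpital's rule: differentiate numerator and denominator separately.
  f(x) = 2·x   ⇒   f'(x) = 2
  g(x) = 2·x + 1   ⇒   g'(x) = 2
  lim(x→∞) f'(x)/g'(x) = lim(x→∞) (2)/(2)
  = 1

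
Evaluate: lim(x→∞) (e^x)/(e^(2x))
This is an ∞/∞ indeterminate form.

Apply L'Hôpital's rule: differentiate numerator and denominator separately.
  f(x) = e^(x)   ⇒   f'(x) = e^(x)
  g(x) = e^(2·x)   ⇒   g'(x) = 2·e^(2·x)
  lim(x→∞) f'(x)/g'(x) = lim(x→∞) (e^(x))/(2·e^(2·x))
  = 0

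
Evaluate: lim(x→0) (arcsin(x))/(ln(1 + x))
This is a 0/0 indeterminate form.

Apply L'Hôpital's rule: differentiate numerator and denominator separately.
  f(x) = asin(x)   ⇒   f'(x) = 1/sqrt(1 - x^2)
  g(x) = ln(x + 1)   ⇒   g'(x) = 1/(x + 1)
  lim(x→0) f'(x)/g'(x) = lim(x→0) (1/sqrt(1 - x^2))/(1/(x + 1))
  = 1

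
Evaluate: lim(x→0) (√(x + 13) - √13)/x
This is a standard limit.

Factor or rationalize the expression:
  lim(x→0) (√(x + 13) - √13)/x = sqrt(13)/26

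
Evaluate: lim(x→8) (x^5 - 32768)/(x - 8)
This is a standard limit.

Factor or rationalize the expression:
  lim(x→8) (x^5 - 32768)/(x - 8) = 20480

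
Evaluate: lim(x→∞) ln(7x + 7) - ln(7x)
This is an ∞-∞ indeterminate form.

Combine fractions or rationalize to convert ∞-∞ to 0/0 form:
  lim(x→∞) ln(7x + 7) - ln(7x) = 0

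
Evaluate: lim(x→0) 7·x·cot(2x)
This is a 0·∞ indeterminate form.

Rewrite 0·∞ as a quotient (0/0 or ∞/∞ form), then apply L'Hôpital's rule:
  lim(x→0) 7·x·cot(2x) = 7/2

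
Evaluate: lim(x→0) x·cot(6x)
This is a 0·∞ indeterminate form.

Rewrite 0·∞ as a quotient (0/0 or ∞/∞ form), then apply L'Hôpital's rule:
  lim(x→0) x·cot(6x) = 1/6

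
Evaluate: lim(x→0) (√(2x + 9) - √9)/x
This is a standard limit.

Factor or rationalize the expression:
  lim(x→0) (√(2x + 9) - √9)/x = 1/3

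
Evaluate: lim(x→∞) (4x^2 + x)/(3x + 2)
This is an ∞/∞ indeterminate form.

Apply L'Hôpital's rule: differentiate numerator and denominator separately.
  f(x) = 4·x^2 + x   ⇒   f'(x) = 8·x + 1
  g(x) = 3·x + 2   ⇒   g'(x) = 3
  lim(x→∞) f'(x)/g'(x) = lim(x→∞) (8·x + 1)/(3)
  = ∞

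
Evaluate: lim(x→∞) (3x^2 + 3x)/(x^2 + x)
This is an ∞/∞ indeterminate form.

Apply L'Hôpital's rule: differentiate numerator and denominator separately.
  f(x) = 3·x^2 + 3·x   ⇒   f'(x) = 6·x + 3
  g(x) = x^2 + x   ⇒   g'(x) = 2·x + 1
  lim(x→∞) f'(x)/g'(x) = lim(x→∞) (6·x + 3)/(2·x + 1)
  = 3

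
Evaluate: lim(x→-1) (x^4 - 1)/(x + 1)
This is a standard limit.

Factor or rationalize the expression:
  lim(x→-1) (x^4 - 1)/(x + 1) = -4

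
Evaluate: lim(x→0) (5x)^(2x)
This is an exponential indeterminate form.

For exponential indeterminate forms, take the natural log:
  Let L = lim(x→0) (5x)^(2x)
  Then ln(L) = lim(x→0) [exponent × ln(base)]
  Evaluate using L'Hôpital or standard limits, then exponentiate.
  L = 1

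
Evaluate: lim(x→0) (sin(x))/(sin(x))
This is a 0/0 indeterminate form.

Apply L'Hôpital's rule: differentiate numerator and denominator separately.
  f(x) = sin(x)   ⇒   f'(x) = cos(x)
  g(x) = sin(x)   ⇒   g'(x) = cos(x)
  lim(x→0) f'(x)/g'(x) = lim(x→0) (cos(x))/(cos(x))
  = 1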